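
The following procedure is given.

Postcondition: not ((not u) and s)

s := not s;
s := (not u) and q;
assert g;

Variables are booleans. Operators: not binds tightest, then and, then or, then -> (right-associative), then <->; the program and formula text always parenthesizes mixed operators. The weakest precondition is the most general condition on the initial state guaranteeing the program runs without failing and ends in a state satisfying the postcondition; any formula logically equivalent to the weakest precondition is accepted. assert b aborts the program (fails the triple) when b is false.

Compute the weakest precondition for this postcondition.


Working backward. After the program, not ((not u) and s) must hold.
Before assert g: g and (not ((not u) and s))
Before s := (not u) and q: g and (not ((not u) and q))
Before s := not s: g and (not ((not u) and q))
Answer: WP = g and (not ((not u) and q))


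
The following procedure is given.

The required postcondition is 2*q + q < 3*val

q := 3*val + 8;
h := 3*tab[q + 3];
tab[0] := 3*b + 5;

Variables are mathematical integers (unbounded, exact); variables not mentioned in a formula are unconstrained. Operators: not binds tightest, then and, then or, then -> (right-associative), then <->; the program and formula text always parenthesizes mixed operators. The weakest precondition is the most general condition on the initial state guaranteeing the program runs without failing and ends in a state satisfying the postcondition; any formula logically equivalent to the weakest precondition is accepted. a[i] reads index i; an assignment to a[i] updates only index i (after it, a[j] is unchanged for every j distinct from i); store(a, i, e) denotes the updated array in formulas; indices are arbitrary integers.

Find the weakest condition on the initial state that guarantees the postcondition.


Working backward. After the program, the postcondition 2*q + q < 3*val must hold; in canonical form it is 3*q < 3*val.
Before tab[0] := 3*b + 5: 3*q < 3*val
Before h := 3*tab[q + 3]: 3*q < 3*val
Before q := 3*val + 8: 6*val < -24
Answer: WP = 6*val < -24


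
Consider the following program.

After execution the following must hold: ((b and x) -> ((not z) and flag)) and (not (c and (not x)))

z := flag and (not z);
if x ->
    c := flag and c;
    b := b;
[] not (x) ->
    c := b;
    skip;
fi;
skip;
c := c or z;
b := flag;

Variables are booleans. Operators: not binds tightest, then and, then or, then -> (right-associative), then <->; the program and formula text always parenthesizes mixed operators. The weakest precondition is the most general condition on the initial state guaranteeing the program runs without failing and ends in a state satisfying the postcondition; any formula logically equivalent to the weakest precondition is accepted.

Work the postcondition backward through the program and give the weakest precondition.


Working backward. After the program, ((b and x) -> ((not z) and flag)) and (not (c and (not x))) must hold.
Before b := flag: ((flag and x) -> ((not z) and flag)) and (not (c and (not x)))
Before c := c or z: ((flag and x) -> ((not z) and flag)) and (not ((c or z) and (not x)))
Before skip: ((flag and x) -> ((not z) and flag)) and (not ((c or z) and (not x)))
Then branch requires ((flag and x) -> ((not z) and flag)) and (not (((flag and c) or z) and (not x))); else branch requires ((flag and x) -> ((not z) and flag)) and (not ((b or z) and (not x))).
Before the if: (x -> (((flag and x) -> ((not z) and flag)) and (not (((flag and c) or z) and (not x))))) and ((not x) -> (((flag and x) -> ((not z) and flag)) and (not ((b or z) and (not x)))))
Before z := flag and (not z): (x -> (((flag and x) -> ((not (flag and (not z))) and flag)) and (not (((flag and c) or (flag and (not z))) and (not x))))) and ((not x) -> (((flag and x) -> ((not (flag and (not z))) and flag)) and (not ((b or (flag and (not z))) and (not x)))))
Answer: WP = (x -> (((flag and x) -> ((not (flag and (not z))) and flag)) and (not (((flag and c) or (flag and (not z))) and (not x))))) and ((not x) -> (((flag and x) -> ((not (flag and (not z))) and flag)) and (not ((b or (flag and (not z))) and (not x)))))


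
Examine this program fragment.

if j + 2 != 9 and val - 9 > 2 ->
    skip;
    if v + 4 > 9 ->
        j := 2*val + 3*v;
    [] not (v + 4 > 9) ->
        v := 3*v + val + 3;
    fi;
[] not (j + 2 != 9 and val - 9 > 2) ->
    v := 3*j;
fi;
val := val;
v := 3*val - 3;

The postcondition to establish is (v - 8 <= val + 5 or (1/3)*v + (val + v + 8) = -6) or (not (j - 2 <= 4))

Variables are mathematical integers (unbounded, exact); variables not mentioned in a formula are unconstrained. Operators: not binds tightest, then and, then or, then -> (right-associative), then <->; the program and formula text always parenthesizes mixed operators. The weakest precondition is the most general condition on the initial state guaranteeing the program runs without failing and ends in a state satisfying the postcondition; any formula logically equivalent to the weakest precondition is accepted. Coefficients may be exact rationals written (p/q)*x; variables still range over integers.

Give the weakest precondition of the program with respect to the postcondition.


Working backward. After the program, the postcondition (v - 8 <= val + 5 or (1/3)*v + (val + v + 8) = -6) or (not (j - 2 <= 4)) must hold; in canonical form it is v <= val + 13 or (4/3)*v + val = -14 or (not (j <= 6)).
Before v := 3*val - 3: 2*val <= 16 or 5*val = -10 or (not (j <= 6))
Before val := val: 2*val <= 16 or 5*val = -10 or (not (j <= 6))
Then branch requires (v > 5 -> (2*val <= 16 or 5*val = -10 or (not (3*v + 2*val <= 6)))) and ((not (v > 5)) -> (2*val <= 16 or 5*val = -10 or (not (j <= 6)))); else branch requires 2*val <= 16 or 5*val = -10 or (not (j <= 6)).
Before the if: ((j != 7 and val > 11) -> ((v > 5 -> (2*val <= 16 or 5*val = -10 or (not (3*v + 2*val <= 6)))) and ((not (v > 5)) -> (2*val <= 16 or 5*val = -10 or (not (j <= 6)))))) and ((not (j != 7 and val > 11)) -> (2*val <= 16 or 5*val = -10 or (not (j <= 6))))
Answer: WP = ((j != 7 and val > 11) -> ((v > 5 -> (2*val <= 16 or 5*val = -10 or (not (3*v + 2*val <= 6)))) and ((not (v > 5)) -> (2*val <= 16 or 5*val = -10 or (not (j <= 6)))))) and ((not (j != 7 and val > 11)) -> (2*val <= 16 or 5*val = -10 or (not (j <= 6))))


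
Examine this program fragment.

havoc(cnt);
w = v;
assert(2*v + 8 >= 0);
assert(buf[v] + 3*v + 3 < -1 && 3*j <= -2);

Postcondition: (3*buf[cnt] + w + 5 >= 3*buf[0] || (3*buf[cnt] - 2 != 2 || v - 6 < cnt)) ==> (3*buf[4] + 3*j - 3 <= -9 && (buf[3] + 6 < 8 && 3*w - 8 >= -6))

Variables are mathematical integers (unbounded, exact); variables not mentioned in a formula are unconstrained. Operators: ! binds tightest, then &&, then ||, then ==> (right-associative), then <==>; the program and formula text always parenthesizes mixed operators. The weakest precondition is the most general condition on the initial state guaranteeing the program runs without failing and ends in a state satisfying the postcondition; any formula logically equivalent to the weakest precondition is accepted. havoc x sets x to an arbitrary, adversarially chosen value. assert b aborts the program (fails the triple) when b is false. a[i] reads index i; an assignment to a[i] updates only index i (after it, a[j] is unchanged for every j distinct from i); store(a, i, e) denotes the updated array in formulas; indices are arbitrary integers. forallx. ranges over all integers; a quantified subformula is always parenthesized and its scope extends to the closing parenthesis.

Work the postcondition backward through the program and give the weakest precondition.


Working backward. After the program, the postcondition (3*buf[cnt] + w + 5 >= 3*buf[0] || (3*buf[cnt] - 2 != 2 || v - 6 < cnt)) ==> (3*buf[4] + 3*j - 3 <= -9 && (buf[3] + 6 < 8 && 3*w - 8 >= -6)) must hold; in canonical form it is (3*buf[cnt] + w >= 3*buf[0] - 5 || 3*buf[cnt] != 4 || v < cnt + 6) ==> (3*buf[4] + 3*j <= -6 && buf[3] < 2 && 3*w >= 2).
Before assert buf[v] + 3*v + 3 < -1 && 3*j <= -2: buf[v] + 3*v < -4 && 3*j <= -2 && ((3*buf[cnt] + w >= 3*buf[0] - 5 || 3*buf[cnt] != 4 || v < cnt + 6) ==> (3*buf[4] + 3*j <= -6 && buf[3] < 2 && 3*w >= 2))
Before assert 2*v + 8 >= 0: 2*v >= -8 && buf[v] + 3*v < -4 && 3*j <= -2 && ((3*buf[cnt] + w >= 3*buf[0] - 5 || 3*buf[cnt] != 4 || v < cnt + 6) ==> (3*buf[4] + 3*j <= -6 && buf[3] < 2 && 3*w >= 2))
Before w := v: 2*v >= -8 && buf[v] + 3*v < -4 && 3*j <= -2 && ((3*buf[cnt] + v >= 3*buf[0] - 5 || 3*buf[cnt] != 4 || v < cnt + 6) ==> (3*buf[4] + 3*j <= -6 && buf[3] < 2 && 3*v >= 2))
Before havoc cnt: forall cnt_1. (2*v >= -8 && buf[v] + 3*v < -4 && 3*j <= -2 && ((3*buf[cnt_1] + v >= 3*buf[0] - 5 || 3*buf[cnt_1] != 4 || v < cnt_1 + 6) ==> (3*buf[4] + 3*j <= -6 && buf[3] < 2 && 3*v >= 2)))
Answer: WP = forall cnt_1. (2*v >= -8 && buf[v] + 3*v < -4 && 3*j <= -2 && ((3*buf[cnt_1] + v >= 3*buf[0] - 5 || 3*buf[cnt_1] != 4 || v < cnt_1 + 6) ==> (3*buf[4] + 3*j <= -6 && buf[3] < 2 && 3*v >= 2)))


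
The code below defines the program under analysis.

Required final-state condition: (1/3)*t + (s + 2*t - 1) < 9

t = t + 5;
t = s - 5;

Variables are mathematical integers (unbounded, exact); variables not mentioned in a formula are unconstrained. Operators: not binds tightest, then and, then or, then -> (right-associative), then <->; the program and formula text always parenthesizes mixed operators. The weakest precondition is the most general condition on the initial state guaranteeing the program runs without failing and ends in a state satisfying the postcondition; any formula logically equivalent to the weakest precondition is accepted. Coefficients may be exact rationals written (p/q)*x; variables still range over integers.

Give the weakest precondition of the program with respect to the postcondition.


Working backward. After the program, the postcondition (1/3)*t + (s + 2*t - 1) < 9 must hold; in canonical form it is s + (7/3)*t < 10.
Before t := s - 5: (10/3)*s < 65/3
Before t := t + 5: (10/3)*s < 65/3
Answer: WP = (10/3)*s < 65/3


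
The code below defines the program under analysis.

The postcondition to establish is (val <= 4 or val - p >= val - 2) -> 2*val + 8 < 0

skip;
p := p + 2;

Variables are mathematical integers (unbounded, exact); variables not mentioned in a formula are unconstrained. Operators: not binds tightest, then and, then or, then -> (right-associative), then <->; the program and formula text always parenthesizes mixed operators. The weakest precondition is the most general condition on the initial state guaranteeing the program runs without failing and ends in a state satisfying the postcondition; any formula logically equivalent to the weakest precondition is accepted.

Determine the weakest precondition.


Working backward. After the program, the postcondition (val <= 4 or val - p >= val - 2) -> 2*val + 8 < 0 must hold; in canonical form it is (val <= 4 or p <= 2) -> 2*val < -8.
Before p := p + 2: (val <= 4 or p <= 0) -> 2*val < -8
Before skip: (val <= 4 or p <= 0) -> 2*val < -8
Answer: WP = (val <= 4 or p <= 0) -> 2*val < -8


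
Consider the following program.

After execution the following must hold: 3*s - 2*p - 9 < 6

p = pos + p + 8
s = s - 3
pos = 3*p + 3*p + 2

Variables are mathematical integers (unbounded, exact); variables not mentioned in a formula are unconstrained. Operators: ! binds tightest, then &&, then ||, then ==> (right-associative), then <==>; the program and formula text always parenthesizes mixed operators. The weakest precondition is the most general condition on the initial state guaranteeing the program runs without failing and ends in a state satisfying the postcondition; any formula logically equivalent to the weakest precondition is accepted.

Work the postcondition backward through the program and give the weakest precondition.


Working backward. After the program, the postcondition 3*s - 2*p - 9 < 6 must hold; in canonical form it is 3*s < 2*p + 15.
Before pos := 3*p + 3*p + 2: 3*s < 2*p + 15
Before s := s - 3: 3*s < 2*p + 24
Before p := pos + p + 8: 3*s < 2*p + 2*pos + 40
Answer: WP = 3*s < 2*p + 2*pos + 40


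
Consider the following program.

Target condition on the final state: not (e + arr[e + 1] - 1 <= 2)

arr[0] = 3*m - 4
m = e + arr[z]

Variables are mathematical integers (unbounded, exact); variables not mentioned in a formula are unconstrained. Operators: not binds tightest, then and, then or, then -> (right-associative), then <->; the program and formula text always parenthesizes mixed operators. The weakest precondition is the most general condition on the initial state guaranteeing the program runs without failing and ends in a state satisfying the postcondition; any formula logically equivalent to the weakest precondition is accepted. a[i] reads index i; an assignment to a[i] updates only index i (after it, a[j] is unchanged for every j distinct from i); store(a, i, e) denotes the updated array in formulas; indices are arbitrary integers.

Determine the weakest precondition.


Working backward. After the program, the postcondition not (e + arr[e + 1] - 1 <= 2) must hold; in canonical form it is not (arr[e + 1] + e <= 3).
Before m := e + arr[z]: not (arr[e + 1] + e <= 3)
Before arr[0] := 3*m - 4: not (store(arr, 0, 3*m - 4)[e + 1] + e <= 3)
Answer: WP = not (store(arr, 0, 3*m - 4)[e + 1] + e <= 3)


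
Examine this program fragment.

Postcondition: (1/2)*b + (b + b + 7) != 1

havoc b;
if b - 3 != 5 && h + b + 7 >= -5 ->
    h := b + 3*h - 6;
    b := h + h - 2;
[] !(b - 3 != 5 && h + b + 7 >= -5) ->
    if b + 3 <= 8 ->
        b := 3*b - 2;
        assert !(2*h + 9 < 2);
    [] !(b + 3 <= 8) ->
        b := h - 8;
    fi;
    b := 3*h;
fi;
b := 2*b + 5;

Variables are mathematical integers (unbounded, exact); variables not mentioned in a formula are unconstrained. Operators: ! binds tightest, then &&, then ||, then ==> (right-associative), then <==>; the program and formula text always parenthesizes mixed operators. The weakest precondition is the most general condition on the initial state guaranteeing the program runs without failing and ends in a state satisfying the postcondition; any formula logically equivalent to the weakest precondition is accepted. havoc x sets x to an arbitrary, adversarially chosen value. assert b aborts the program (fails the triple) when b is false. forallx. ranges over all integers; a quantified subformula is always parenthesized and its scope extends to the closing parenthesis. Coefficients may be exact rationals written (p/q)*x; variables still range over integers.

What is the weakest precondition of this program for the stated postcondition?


Working backward. After the program, the postcondition (1/2)*b + (b + b + 7) != 1 must hold; in canonical form it is (5/2)*b != -6.
Before b := 2*b + 5: 5*b != -37/2
Then branch requires 10*b + 30*h != 103/2; else branch requires (b <= 5 ==> ((!(2*h < -7)) && 15*h != -37/2)) && ((!(b <= 5)) ==> 15*h != -37/2).
Before the if: ((b != 8 && b + h >= -12) ==> 10*b + 30*h != 103/2) && ((!(b != 8 && b + h >= -12)) ==> ((b <= 5 ==> ((!(2*h < -7)) && 15*h != -37/2)) && ((!(b <= 5)) ==> 15*h != -37/2)))
Before havoc b: forall b_1. (((b_1 != 8 && b_1 + h >= -12) ==> 10*b_1 + 30*h != 103/2) && ((!(b_1 != 8 && b_1 + h >= -12)) ==> ((b_1 <= 5 ==> ((!(2*h < -7)) && 15*h != -37/2)) && ((!(b_1 <= 5)) ==> 15*h != -37/2))))
Answer: WP = forall b_1. (((b_1 != 8 && b_1 + h >= -12) ==> 10*b_1 + 30*h != 103/2) && ((!(b_1 != 8 && b_1 + h >= -12)) ==> ((b_1 <= 5 ==> ((!(2*h < -7)) && 15*h != -37/2)) && ((!(b_1 <= 5)) ==> 15*h != -37/2))))


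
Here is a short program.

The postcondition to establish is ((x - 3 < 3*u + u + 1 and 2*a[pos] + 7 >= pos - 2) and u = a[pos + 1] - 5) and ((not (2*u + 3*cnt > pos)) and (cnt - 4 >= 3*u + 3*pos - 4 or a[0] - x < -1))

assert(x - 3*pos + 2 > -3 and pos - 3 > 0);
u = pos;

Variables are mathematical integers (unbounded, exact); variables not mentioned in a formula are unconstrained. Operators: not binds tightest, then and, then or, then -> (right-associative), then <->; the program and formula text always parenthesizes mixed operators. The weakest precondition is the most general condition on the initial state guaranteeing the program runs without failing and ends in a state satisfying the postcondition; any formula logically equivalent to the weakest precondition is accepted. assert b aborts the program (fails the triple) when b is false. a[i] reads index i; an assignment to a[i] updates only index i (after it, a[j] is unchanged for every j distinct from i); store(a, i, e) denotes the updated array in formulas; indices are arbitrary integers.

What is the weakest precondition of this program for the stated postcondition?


Working backward. After the program, the postcondition ((x - 3 < 3*u + u + 1 and 2*a[pos] + 7 >= pos - 2) and u = a[pos + 1] - 5) and ((not (2*u + 3*cnt > pos)) and (cnt - 4 >= 3*u + 3*pos - 4 or a[0] - x < -1)) must hold; in canonical form it is x < 4*u + 4 and 2*a[pos] >= pos - 9 and u = a[pos + 1] - 5 and (not (3*cnt + 2*u > pos)) and (cnt >= 3*pos + 3*u or a[0] < x - 1).
Before u := pos: x < 4*pos + 4 and 2*a[pos] >= pos - 9 and pos = a[pos + 1] - 5 and (not (3*cnt + pos > 0)) and (cnt >= 6*pos or a[0] < x - 1)
Before assert x - 3*pos + 2 > -3 and pos - 3 > 0: x > 3*pos - 5 and pos > 3 and x < 4*pos + 4 and 2*a[pos] >= pos - 9 and pos = a[pos + 1] - 5 and (not (3*cnt + pos > 0)) and (cnt >= 6*pos or a[0] < x - 1)
Answer: WP = x > 3*pos - 5 and pos > 3 and x < 4*pos + 4 and 2*a[pos] >= pos - 9 and pos = a[pos + 1] - 5 and (not (3*cnt + pos > 0)) and (cnt >= 6*pos or a[0] < x - 1)


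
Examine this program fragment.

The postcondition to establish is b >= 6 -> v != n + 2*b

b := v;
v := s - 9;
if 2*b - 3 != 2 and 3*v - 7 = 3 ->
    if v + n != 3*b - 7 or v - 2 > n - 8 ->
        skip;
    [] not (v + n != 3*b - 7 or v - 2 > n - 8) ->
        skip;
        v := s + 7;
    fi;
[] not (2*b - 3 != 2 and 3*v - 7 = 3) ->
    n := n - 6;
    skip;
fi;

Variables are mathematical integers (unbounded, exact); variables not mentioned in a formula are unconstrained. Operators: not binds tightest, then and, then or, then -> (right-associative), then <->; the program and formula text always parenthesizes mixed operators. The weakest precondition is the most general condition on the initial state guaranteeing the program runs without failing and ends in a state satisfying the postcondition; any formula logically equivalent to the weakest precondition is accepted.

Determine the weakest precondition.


Working backward. After the program, the postcondition b >= 6 -> v != n + 2*b must hold; in canonical form it is b >= 6 -> v != 2*b + n.
Then branch requires ((n + v != 3*b - 7 or v > n - 6) -> (b >= 6 -> v != 2*b + n)) and ((not (n + v != 3*b - 7 or v > n - 6)) -> (b >= 6 -> s != 2*b + n - 7)); else branch requires b >= 6 -> v != 2*b + n - 6.
Before the if: ((2*b != 5 and 3*v = 10) -> (((n + v != 3*b - 7 or v > n - 6) -> (b >= 6 -> v != 2*b + n)) and ((not (n + v != 3*b - 7 or v > n - 6)) -> (b >= 6 -> s != 2*b + n - 7)))) and ((not (2*b != 5 and 3*v = 10)) -> (b >= 6 -> v != 2*b + n - 6))
Before v := s - 9: ((2*b != 5 and 3*s = 37) -> (((n + s != 3*b + 2 or s > n + 3) -> (b >= 6 -> s != 2*b + n + 9)) and ((not (n + s != 3*b + 2 or s > n + 3)) -> (b >= 6 -> s != 2*b + n - 7)))) and ((not (2*b != 5 and 3*s = 37)) -> (b >= 6 -> s != 2*b + n + 3))
Before b := v: ((2*v != 5 and 3*s = 37) -> (((n + s != 3*v + 2 or s > n + 3) -> (v >= 6 -> s != n + 2*v + 9)) and ((not (n + s != 3*v + 2 or s > n + 3)) -> (v >= 6 -> s != n + 2*v - 7)))) and ((not (2*v != 5 and 3*s = 37)) -> (v >= 6 -> s != n + 2*v + 3))
Answer: WP = ((2*v != 5 and 3*s = 37) -> (((n + s != 3*v + 2 or s > n + 3) -> (v >= 6 -> s != n + 2*v + 9)) and ((not (n + s != 3*v + 2 or s > n + 3)) -> (v >= 6 -> s != n + 2*v - 7)))) and ((not (2*v != 5 and 3*s = 37)) -> (v >= 6 -> s != n + 2*v + 3))


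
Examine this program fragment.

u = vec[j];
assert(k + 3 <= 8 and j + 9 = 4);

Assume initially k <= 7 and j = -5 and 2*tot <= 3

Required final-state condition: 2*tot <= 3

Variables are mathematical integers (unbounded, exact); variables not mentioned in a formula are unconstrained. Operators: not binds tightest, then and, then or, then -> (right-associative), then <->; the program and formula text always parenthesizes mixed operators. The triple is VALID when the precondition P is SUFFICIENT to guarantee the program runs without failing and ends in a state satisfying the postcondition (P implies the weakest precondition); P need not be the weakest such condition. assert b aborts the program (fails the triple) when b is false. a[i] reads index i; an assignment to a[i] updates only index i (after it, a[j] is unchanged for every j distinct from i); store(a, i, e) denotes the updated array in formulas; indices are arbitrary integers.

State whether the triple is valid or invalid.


Working backward. After the program, 2*tot <= 3 must hold.
Before assert k + 3 <= 8 and j + 9 = 4: k <= 5 and j = -5 and 2*tot <= 3
Before u := vec[j]: k <= 5 and j = -5 and 2*tot <= 3
The weakest precondition is k <= 5 and j = -5 and 2*tot <= 3.
Check whether k <= 7 and j = -5 and 2*tot <= 3 implies it.
Countermodel: at the initial state j = -5, k = 6, tot = 1, the precondition holds but the weakest precondition fails.
Answer: invalid


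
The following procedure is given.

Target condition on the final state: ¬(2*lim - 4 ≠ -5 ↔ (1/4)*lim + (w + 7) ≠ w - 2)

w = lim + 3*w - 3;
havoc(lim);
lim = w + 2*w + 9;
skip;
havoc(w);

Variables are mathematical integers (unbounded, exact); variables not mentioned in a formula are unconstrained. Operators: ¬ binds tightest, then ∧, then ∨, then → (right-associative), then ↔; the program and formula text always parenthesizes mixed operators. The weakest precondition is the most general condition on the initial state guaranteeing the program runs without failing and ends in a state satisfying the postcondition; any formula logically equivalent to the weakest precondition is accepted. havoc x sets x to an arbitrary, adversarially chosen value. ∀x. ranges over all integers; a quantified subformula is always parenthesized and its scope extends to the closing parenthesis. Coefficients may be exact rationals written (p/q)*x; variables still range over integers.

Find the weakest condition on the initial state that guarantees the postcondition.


Working backward. After the program, the postcondition ¬(2*lim - 4 ≠ -5 ↔ (1/4)*lim + (w + 7) ≠ w - 2) must hold; in canonical form it is ¬(2*lim ≠ -1 ↔ (1/4)*lim ≠ -9).
Before havoc w: ¬(2*lim ≠ -1 ↔ (1/4)*lim ≠ -9)
Before skip: ¬(2*lim ≠ -1 ↔ (1/4)*lim ≠ -9)
Before lim := w + 2*w + 9: ¬(6*w ≠ -19 ↔ (3/4)*w ≠ -45/4)
Before havoc lim: ¬(6*w ≠ -19 ↔ (3/4)*w ≠ -45/4)
Before w := lim + 3*w - 3: ¬(6*lim + 18*w ≠ -1 ↔ (3/4)*lim + (9/4)*w ≠ -9)
Answer: WP = ¬(6*lim + 18*w ≠ -1 ↔ (3/4)*lim + (9/4)*w ≠ -9)


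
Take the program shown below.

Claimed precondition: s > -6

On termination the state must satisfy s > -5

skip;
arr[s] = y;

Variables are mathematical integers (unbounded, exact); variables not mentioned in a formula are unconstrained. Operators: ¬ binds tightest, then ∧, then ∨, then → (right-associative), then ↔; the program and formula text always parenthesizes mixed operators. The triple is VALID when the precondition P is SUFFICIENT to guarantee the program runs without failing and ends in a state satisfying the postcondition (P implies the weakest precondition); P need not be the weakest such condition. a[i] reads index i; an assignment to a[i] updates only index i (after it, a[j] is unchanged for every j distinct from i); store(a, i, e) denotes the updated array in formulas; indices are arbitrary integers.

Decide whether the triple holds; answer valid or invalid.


Working backward. After the program, s > -5 must hold.
Before arr[s] := y: s > -5
Before skip: s > -5
The weakest precondition is s > -5.
Check whether s > -6 implies it.
Countermodel: at the initial state s = -5, the precondition holds but the weakest precondition fails.
Answer: invalid


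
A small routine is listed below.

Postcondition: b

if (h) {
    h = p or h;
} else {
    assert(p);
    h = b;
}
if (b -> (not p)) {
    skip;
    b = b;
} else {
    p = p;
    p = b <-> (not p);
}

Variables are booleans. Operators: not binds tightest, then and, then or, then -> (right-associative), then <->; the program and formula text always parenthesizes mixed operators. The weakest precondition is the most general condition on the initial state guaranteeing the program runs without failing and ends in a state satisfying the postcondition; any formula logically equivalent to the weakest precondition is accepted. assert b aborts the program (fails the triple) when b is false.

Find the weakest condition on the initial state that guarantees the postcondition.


Working backward. After the program, b must hold.
Then branch requires b; else branch requires b.
Before the if: ((b -> (not p)) -> b) and ((not (b -> (not p))) -> b)
Then branch requires ((b -> (not p)) -> b) and ((not (b -> (not p))) -> b); else branch requires p and ((b -> (not p)) -> b) and ((not (b -> (not p))) -> b).
Before the if: (h -> (((b -> (not p)) -> b) and ((not (b -> (not p))) -> b))) and ((not h) -> (p and ((b -> (not p)) -> b) and ((not (b -> (not p))) -> b)))
Answer: WP = (h -> (((b -> (not p)) -> b) and ((not (b -> (not p))) -> b))) and ((not h) -> (p and ((b -> (not p)) -> b) and ((not (b -> (not p))) -> b)))


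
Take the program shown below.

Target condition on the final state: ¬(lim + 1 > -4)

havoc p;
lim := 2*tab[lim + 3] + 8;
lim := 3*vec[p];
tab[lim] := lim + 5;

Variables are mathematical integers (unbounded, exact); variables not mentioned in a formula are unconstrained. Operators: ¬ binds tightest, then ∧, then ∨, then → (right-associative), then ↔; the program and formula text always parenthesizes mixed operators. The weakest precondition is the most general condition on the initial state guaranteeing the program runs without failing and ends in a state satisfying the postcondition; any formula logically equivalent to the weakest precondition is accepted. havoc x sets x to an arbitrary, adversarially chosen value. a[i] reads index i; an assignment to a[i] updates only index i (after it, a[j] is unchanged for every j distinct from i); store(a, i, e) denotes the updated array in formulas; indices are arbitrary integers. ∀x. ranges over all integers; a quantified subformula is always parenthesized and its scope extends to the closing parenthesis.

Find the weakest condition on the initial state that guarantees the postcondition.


Working backward. After the program, the postcondition ¬(lim + 1 > -4) must hold; in canonical form it is ¬(lim > -5).
Before tab[lim] := lim + 5: ¬(lim > -5)
Before lim := 3*vec[p]: ¬(3*vec[p] > -5)
Before lim := 2*tab[lim + 3] + 8: ¬(3*vec[p] > -5)
Before havoc p: ∀p_1. (¬(3*vec[p_1] > -5))
Answer: WP = ∀p_1. (¬(3*vec[p_1] > -5))


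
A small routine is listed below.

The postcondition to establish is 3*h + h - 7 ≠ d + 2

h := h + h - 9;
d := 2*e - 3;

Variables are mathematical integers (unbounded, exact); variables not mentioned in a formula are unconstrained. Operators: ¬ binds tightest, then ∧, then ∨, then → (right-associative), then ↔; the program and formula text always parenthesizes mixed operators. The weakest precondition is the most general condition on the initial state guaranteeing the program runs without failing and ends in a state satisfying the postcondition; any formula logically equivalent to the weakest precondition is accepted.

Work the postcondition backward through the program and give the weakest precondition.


Working backward. After the program, the postcondition 3*h + h - 7 ≠ d + 2 must hold; in canonical form it is 4*h ≠ d + 9.
Before d := 2*e - 3: 4*h ≠ 2*e + 6
Before h := h + h - 9: 8*h ≠ 2*e + 42
Answer: WP = 8*h ≠ 2*e + 42


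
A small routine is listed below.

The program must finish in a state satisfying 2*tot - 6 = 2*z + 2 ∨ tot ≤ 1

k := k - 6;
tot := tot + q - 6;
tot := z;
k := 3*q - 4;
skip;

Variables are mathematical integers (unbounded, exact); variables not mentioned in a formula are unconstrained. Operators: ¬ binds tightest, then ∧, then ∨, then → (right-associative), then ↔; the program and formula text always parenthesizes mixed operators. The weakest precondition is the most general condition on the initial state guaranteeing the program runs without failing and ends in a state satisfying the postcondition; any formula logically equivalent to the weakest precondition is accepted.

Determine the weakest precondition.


Working backward. After the program, the postcondition 2*tot - 6 = 2*z + 2 ∨ tot ≤ 1 must hold; in canonical form it is 2*tot = 2*z + 8 ∨ tot ≤ 1.
Before skip: 2*tot = 2*z + 8 ∨ tot ≤ 1
Before k := 3*q - 4: 2*tot = 2*z + 8 ∨ tot ≤ 1
Before tot := z: z ≤ 1
Before tot := tot + q - 6: z ≤ 1
Before k := k - 6: z ≤ 1
Answer: WP = z ≤ 1


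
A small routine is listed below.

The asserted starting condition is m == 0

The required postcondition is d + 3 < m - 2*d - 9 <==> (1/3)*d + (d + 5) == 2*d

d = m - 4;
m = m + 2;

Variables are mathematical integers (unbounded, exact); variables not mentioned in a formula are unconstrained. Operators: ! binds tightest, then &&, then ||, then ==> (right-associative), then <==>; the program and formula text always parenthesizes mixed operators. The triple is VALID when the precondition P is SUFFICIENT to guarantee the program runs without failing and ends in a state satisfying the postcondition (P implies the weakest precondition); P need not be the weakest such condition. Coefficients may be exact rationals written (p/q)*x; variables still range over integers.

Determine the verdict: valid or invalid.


Working backward. After the program, the postcondition d + 3 < m - 2*d - 9 <==> (1/3)*d + (d + 5) == 2*d must hold; in canonical form it is 3*d < m - 12 <==> (2/3)*d == 5.
Before m := m + 2: 3*d < m - 10 <==> (2/3)*d == 5
Before d := m - 4: 2*m < 2 <==> (2/3)*m == 23/3
The weakest precondition is 2*m < 2 <==> (2/3)*m == 23/3.
Check whether m == 0 implies it.
Countermodel: at the initial state m = 0, the precondition holds but the weakest precondition fails.
Answer: invalid


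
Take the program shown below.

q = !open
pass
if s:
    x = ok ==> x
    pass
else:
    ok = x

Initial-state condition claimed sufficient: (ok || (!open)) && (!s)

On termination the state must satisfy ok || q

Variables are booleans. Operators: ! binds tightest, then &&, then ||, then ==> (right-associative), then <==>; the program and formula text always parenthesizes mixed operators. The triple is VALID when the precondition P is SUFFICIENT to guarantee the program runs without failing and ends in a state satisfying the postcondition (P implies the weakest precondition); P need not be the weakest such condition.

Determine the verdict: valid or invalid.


Working backward. After the program, ok || q must hold.
Then branch requires ok || q; else branch requires x || q.
Before the if: (s ==> (ok || q)) && ((!s) ==> (x || q))
Before skip: (s ==> (ok || q)) && ((!s) ==> (x || q))
Before q := !open: (s ==> (ok || (!open))) && ((!s) ==> (x || (!open)))
The weakest precondition is (s ==> (ok || (!open))) && ((!s) ==> (x || (!open))).
Check whether (ok || (!open)) && (!s) implies it.
Countermodel: at the initial state ok = true, open = true, s = false, x = false, the precondition holds but the weakest precondition fails.
Answer: invalid


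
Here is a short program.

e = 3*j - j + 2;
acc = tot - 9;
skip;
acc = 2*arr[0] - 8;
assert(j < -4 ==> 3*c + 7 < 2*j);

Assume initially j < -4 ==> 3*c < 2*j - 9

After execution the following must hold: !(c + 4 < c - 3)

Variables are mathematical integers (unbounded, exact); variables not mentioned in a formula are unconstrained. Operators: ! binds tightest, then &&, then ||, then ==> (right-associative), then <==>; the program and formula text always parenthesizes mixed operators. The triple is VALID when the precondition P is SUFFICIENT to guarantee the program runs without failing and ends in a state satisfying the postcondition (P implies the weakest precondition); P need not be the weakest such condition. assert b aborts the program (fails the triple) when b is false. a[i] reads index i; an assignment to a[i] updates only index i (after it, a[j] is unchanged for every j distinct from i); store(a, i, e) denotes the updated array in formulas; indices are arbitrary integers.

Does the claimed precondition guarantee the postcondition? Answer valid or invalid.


Working backward. After the program, the postcondition !(c + 4 < c - 3) must hold; in canonical form it is true.
Before assert j < -4 ==> 3*c + 7 < 2*j: j < -4 ==> 3*c < 2*j - 7
Before acc := 2*arr[0] - 8: j < -4 ==> 3*c < 2*j - 7
Before skip: j < -4 ==> 3*c < 2*j - 7
Before acc := tot - 9: j < -4 ==> 3*c < 2*j - 7
Before e := 3*j - j + 2: j < -4 ==> 3*c < 2*j - 7
The weakest precondition is j < -4 ==> 3*c < 2*j - 7.
Check whether j < -4 ==> 3*c < 2*j - 9 implies it.
Every state satisfying the precondition satisfies the weakest precondition: the implication holds.
Answer: valid


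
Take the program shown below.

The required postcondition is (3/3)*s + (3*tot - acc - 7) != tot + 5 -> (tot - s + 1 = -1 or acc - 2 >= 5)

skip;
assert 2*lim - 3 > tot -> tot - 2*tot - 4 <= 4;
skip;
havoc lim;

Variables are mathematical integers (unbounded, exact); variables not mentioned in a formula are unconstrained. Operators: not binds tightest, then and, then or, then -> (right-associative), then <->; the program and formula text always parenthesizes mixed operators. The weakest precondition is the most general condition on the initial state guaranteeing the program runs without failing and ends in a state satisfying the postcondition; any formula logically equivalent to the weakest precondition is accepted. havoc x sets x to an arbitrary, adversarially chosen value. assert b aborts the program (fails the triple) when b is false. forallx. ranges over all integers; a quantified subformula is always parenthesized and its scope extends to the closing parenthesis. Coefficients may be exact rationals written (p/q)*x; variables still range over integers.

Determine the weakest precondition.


Working backward. After the program, the postcondition (3/3)*s + (3*tot - acc - 7) != tot + 5 -> (tot - s + 1 = -1 or acc - 2 >= 5) must hold; in canonical form it is s + 2*tot != acc + 12 -> (tot = s - 2 or acc >= 7).
Before havoc lim: s + 2*tot != acc + 12 -> (tot = s - 2 or acc >= 7)
Before skip: s + 2*tot != acc + 12 -> (tot = s - 2 or acc >= 7)
Before assert 2*lim - 3 > tot -> tot - 2*tot - 4 <= 4: (2*lim > tot + 3 -> tot >= -8) and (s + 2*tot != acc + 12 -> (tot = s - 2 or acc >= 7))
Before skip: (2*lim > tot + 3 -> tot >= -8) and (s + 2*tot != acc + 12 -> (tot = s - 2 or acc >= 7))
Answer: WP = (2*lim > tot + 3 -> tot >= -8) and (s + 2*tot != acc + 12 -> (tot = s - 2 or acc >= 7))


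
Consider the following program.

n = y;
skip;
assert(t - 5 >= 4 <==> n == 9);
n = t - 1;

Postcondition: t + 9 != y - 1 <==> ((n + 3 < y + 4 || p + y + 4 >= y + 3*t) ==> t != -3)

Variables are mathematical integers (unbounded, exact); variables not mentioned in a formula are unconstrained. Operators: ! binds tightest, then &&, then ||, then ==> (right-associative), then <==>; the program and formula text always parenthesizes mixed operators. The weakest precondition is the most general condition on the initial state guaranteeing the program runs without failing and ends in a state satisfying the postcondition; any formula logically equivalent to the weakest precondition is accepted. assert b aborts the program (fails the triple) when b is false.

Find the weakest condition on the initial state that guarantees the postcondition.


Working backward. After the program, the postcondition t + 9 != y - 1 <==> ((n + 3 < y + 4 || p + y + 4 >= y + 3*t) ==> t != -3) must hold; in canonical form it is t != y - 10 <==> ((n < y + 1 || p >= 3*t - 4) ==> t != -3).
Before n := t - 1: t != y - 10 <==> ((t < y + 2 || p >= 3*t - 4) ==> t != -3)
Before assert t - 5 >= 4 <==> n == 9: (t >= 9 <==> n == 9) && (t != y - 10 <==> ((t < y + 2 || p >= 3*t - 4) ==> t != -3))
Before skip: (t >= 9 <==> n == 9) && (t != y - 10 <==> ((t < y + 2 || p >= 3*t - 4) ==> t != -3))
Before n := y: (t >= 9 <==> y == 9) && (t != y - 10 <==> ((t < y + 2 || p >= 3*t - 4) ==> t != -3))
Answer: WP = (t >= 9 <==> y == 9) && (t != y - 10 <==> ((t < y + 2 || p >= 3*t - 4) ==> t != -3))


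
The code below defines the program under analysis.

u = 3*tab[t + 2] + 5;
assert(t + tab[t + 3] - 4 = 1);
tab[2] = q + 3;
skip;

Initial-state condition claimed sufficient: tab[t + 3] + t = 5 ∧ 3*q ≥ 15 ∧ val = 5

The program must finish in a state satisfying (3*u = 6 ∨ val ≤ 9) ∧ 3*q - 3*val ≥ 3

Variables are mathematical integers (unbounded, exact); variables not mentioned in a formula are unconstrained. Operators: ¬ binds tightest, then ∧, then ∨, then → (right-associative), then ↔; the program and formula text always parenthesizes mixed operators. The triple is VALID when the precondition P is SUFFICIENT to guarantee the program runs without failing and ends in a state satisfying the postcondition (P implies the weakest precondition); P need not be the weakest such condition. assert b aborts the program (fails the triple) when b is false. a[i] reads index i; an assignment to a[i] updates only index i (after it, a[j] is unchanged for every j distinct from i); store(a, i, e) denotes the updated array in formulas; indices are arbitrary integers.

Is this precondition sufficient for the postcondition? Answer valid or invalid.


Working backward. After the program, the postcondition (3*u = 6 ∨ val ≤ 9) ∧ 3*q - 3*val ≥ 3 must hold; in canonical form it is (3*u = 6 ∨ val ≤ 9) ∧ 3*q ≥ 3*val + 3.
Before skip: (3*u = 6 ∨ val ≤ 9) ∧ 3*q ≥ 3*val + 3
Before tab[2] := q + 3: (3*u = 6 ∨ val ≤ 9) ∧ 3*q ≥ 3*val + 3
Before assert t + tab[t + 3] - 4 = 1: tab[t + 3] + t = 5 ∧ (3*u = 6 ∨ val ≤ 9) ∧ 3*q ≥ 3*val + 3
Before u := 3*tab[t + 2] + 5: tab[t + 3] + t = 5 ∧ (9*tab[t + 2] = -9 ∨ val ≤ 9) ∧ 3*q ≥ 3*val + 3
The weakest precondition is tab[t + 3] + t = 5 ∧ (9*tab[t + 2] = -9 ∨ val ≤ 9) ∧ 3*q ≥ 3*val + 3.
Check whether tab[t + 3] + t = 5 ∧ 3*q ≥ 15 ∧ val = 5 implies it.
Countermodel: at the initial state q = 5, t = 0, tab = {[2] = 5, [3] = 5, elsewhere 5}, val = 5, the precondition holds but the weakest precondition fails.
Answer: invalid


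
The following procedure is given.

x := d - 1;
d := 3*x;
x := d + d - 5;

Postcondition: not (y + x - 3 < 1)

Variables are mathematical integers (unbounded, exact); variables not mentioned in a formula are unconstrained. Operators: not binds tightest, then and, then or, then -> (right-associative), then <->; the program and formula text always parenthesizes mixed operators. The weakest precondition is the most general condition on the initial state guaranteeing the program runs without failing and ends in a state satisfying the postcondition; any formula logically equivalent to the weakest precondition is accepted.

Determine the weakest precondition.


Working backward. After the program, the postcondition not (y + x - 3 < 1) must hold; in canonical form it is not (x + y < 4).
Before x := d + d - 5: not (2*d + y < 9)
Before d := 3*x: not (6*x + y < 9)
Before x := d - 1: not (6*d + y < 15)
Answer: WP = not (6*d + y < 15)


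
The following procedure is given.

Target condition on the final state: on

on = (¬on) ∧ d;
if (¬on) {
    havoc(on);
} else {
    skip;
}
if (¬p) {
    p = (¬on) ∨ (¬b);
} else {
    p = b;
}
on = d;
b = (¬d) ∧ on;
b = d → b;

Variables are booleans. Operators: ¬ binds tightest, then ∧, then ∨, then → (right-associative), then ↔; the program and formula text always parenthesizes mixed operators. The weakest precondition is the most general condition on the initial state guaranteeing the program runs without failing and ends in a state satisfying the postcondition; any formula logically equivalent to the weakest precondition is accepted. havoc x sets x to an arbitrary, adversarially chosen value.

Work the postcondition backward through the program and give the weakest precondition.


Working backward. After the program, on must hold.
Before b := d → b: on
Before b := (¬d) ∧ on: on
Before on := d: d
Then branch requires d; else branch requires d.
Before the if: ((¬p) → d) ∧ (p → d)
Then branch requires ((¬p) → d) ∧ (p → d); else branch requires ((¬p) → d) ∧ (p → d).
Before the if: ((¬on) → (((¬p) → d) ∧ (p → d))) ∧ (on → (((¬p) → d) ∧ (p → d)))
Before on := (¬on) ∧ d: ((¬((¬on) ∧ d)) → (((¬p) → d) ∧ (p → d))) ∧ (((¬on) ∧ d) → (((¬p) → d) ∧ (p → d)))
Answer: WP = ((¬((¬on) ∧ d)) → (((¬p) → d) ∧ (p → d))) ∧ (((¬on) ∧ d) → (((¬p) → d) ∧ (p → d)))
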